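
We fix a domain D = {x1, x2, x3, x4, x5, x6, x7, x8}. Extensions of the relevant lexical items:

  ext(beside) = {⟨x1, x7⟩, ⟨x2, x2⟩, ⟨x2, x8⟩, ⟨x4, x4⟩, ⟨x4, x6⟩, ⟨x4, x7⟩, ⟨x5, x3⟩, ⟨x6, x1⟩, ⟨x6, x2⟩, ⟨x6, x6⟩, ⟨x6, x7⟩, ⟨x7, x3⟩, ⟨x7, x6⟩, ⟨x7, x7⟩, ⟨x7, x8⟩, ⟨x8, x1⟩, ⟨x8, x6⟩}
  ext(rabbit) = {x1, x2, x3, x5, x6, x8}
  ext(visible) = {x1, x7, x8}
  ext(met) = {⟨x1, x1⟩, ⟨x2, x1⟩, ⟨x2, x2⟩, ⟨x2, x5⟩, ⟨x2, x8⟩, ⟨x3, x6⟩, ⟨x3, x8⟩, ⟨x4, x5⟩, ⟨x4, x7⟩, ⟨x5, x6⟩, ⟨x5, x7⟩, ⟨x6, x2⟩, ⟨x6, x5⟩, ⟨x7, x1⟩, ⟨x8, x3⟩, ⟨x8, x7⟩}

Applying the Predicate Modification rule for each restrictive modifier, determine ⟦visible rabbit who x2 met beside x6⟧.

{x8}

⟦who x2 met⟧ = {x : ⟨x2, x⟩ ∈ ⟦met⟧} = {x1, x2, x5, x8}
⟦beside x6⟧ = {x : ⟨x, x6⟩ ∈ ⟦beside⟧} = {x4, x6, x7, x8}
⟦rabbit⟧ = {x1, x2, x3, x5, x6, x8}
… ∩ ⟦who x2 met⟧ = {x1, x2, x3, x5, x6, x8} ∩ {x1, x2, x5, x8} = {x1, x2, x5, x8}
… ∩ ⟦beside x6⟧ = {x1, x2, x5, x8} ∩ {x4, x6, x7, x8} = {x8}
… ∩ ⟦visible⟧ = {x8} ∩ {x1, x7, x8} = {x8}
So ⟦visible rabbit who x2 met beside x6⟧ = {x8}.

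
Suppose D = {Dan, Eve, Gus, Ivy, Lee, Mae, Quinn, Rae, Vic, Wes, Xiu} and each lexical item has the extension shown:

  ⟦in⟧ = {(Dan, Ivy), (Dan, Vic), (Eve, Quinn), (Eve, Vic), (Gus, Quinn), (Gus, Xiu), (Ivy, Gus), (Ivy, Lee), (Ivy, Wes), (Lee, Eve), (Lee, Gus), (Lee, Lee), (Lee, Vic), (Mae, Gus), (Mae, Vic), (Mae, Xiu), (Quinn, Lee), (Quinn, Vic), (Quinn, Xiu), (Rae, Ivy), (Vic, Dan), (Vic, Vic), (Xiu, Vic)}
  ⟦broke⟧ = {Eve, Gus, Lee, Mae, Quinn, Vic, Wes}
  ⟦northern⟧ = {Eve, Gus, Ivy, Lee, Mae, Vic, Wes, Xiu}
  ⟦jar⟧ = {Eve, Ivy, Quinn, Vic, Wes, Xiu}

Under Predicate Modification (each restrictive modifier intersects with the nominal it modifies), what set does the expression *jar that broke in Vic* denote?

⟦that broke⟧ = ⟦broke⟧ = {Eve, Gus, Lee, Mae, Quinn, Vic, Wes}
⟦in Vic⟧ = {x : ⟨x, Vic⟩ ∈ ⟦in⟧} = {Dan, Eve, Lee, Mae, Quinn, Vic, Xiu}
⟦jar⟧ = {Eve, Ivy, Quinn, Vic, Wes, Xiu}
… ∩ ⟦that broke⟧ = {Eve, Ivy, Quinn, Vic, Wes, Xiu} ∩ {Eve, Gus, Lee, Mae, Quinn, Vic, Wes} = {Eve, Quinn, Vic, Wes}
… ∩ ⟦in Vic⟧ = {Eve, Quinn, Vic, Wes} ∩ {Dan, Eve, Lee, Mae, Quinn, Vic, Xiu} = {Eve, Quinn, Vic}
So ⟦jar that broke in Vic⟧ = {Eve, Quinn, Vic}.

{Eve, Quinn, Vic}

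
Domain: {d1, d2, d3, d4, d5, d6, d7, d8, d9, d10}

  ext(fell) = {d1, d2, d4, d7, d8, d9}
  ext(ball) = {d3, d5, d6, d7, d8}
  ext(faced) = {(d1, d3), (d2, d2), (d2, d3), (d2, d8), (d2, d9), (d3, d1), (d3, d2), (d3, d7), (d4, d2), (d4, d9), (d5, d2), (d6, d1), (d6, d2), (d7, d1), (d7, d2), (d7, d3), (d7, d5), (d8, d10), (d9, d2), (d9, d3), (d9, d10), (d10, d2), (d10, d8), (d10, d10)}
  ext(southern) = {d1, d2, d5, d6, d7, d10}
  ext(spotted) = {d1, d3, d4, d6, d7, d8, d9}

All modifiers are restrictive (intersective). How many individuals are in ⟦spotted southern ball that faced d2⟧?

2

⟦that faced d2⟧ = {x : ⟨x, d2⟩ ∈ ⟦faced⟧} = {d2, d3, d4, d5, d6, d7, d9, d10}
⟦ball⟧ = {d3, d5, d6, d7, d8}
… ∩ ⟦that faced d2⟧ = {d3, d5, d6, d7, d8} ∩ {d2, d3, d4, d5, d6, d7, d9, d10} = {d3, d5, d6, d7}
… ∩ ⟦spotted⟧ = {d3, d5, d6, d7} ∩ {d1, d3, d4, d6, d7, d8, d9} = {d3, d6, d7}
… ∩ ⟦southern⟧ = {d3, d6, d7} ∩ {d1, d2, d5, d6, d7, d10} = {d6, d7}
⟦spotted southern ball that faced d2⟧ = {d6, d7}, so the cardinality is 2.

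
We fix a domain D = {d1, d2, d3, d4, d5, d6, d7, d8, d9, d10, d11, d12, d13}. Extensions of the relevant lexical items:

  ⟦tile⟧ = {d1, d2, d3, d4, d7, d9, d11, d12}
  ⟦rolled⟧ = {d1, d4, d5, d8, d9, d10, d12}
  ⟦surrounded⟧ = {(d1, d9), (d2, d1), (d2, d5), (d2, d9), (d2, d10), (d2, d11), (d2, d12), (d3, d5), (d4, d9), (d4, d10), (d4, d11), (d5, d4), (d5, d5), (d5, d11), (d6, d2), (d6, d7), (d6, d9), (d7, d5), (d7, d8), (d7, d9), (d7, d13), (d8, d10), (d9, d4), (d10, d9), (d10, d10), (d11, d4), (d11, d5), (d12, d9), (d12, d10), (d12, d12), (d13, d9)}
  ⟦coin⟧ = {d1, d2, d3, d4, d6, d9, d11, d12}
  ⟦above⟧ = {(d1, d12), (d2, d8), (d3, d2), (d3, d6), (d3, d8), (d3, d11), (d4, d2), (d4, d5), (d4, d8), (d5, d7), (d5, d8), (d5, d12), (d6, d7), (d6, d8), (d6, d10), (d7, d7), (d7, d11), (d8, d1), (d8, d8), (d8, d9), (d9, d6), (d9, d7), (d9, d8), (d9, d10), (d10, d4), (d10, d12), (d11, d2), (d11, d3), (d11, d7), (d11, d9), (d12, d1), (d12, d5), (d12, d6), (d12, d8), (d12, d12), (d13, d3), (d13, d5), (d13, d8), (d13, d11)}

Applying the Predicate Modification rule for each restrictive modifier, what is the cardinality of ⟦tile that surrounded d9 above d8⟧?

3

⟦that surrounded d9⟧ = {x : ⟨x, d9⟩ ∈ ⟦surrounded⟧} = {d1, d2, d4, d6, d7, d10, d12, d13}
⟦above d8⟧ = {x : ⟨x, d8⟩ ∈ ⟦above⟧} = {d2, d3, d4, d5, d6, d8, d9, d12, d13}
⟦tile⟧ = {d1, d2, d3, d4, d7, d9, d11, d12}
… ∩ ⟦that surrounded d9⟧ = {d1, d2, d3, d4, d7, d9, d11, d12} ∩ {d1, d2, d4, d6, d7, d10, d12, d13} = {d1, d2, d4, d7, d12}
… ∩ ⟦above d8⟧ = {d1, d2, d4, d7, d12} ∩ {d2, d3, d4, d5, d6, d8, d9, d12, d13} = {d2, d4, d12}
⟦tile that surrounded d9 above d8⟧ = {d2, d4, d12}, so the cardinality is 3.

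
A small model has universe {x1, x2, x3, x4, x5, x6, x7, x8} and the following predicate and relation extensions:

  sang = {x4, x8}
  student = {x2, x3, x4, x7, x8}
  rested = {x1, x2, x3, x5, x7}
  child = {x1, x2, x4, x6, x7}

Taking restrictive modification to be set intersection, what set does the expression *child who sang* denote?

{x4}

⟦who sang⟧ = ⟦sang⟧ = {x4, x8}
⟦child⟧ = {x1, x2, x4, x6, x7}
… ∩ ⟦who sang⟧ = {x1, x2, x4, x6, x7} ∩ {x4, x8} = {x4}
So ⟦child who sang⟧ = {x4}.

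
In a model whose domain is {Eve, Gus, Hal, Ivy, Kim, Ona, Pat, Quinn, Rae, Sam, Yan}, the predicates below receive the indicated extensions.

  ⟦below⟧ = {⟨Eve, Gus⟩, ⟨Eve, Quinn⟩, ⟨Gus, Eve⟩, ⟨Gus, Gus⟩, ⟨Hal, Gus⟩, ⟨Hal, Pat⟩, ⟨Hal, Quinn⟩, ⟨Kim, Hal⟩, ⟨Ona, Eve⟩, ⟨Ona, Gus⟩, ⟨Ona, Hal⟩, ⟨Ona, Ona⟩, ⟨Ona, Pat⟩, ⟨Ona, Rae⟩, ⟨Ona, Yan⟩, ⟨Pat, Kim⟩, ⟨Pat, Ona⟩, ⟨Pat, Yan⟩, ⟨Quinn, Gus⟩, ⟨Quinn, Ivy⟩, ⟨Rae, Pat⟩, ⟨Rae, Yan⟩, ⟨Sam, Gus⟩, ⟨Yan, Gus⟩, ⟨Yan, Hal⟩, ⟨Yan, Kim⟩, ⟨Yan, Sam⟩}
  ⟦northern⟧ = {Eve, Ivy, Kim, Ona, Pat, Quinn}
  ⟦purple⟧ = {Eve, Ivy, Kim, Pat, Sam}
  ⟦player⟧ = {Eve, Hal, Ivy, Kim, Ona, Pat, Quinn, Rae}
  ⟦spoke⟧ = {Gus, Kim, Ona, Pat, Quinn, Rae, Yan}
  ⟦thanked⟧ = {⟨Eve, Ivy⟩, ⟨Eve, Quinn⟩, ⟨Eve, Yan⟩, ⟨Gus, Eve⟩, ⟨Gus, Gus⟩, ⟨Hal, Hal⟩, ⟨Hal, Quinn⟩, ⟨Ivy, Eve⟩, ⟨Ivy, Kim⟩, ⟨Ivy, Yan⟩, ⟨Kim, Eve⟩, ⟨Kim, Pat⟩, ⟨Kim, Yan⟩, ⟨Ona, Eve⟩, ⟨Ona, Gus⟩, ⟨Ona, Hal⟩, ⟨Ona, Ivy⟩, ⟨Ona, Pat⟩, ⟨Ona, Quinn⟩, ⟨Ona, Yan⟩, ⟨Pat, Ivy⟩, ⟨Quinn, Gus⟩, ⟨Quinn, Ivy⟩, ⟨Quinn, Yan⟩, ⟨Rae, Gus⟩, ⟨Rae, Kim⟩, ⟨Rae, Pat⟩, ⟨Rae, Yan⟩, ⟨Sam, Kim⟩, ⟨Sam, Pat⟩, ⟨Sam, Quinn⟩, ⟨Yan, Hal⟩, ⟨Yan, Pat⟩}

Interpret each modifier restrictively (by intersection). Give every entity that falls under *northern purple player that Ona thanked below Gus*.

{Eve}

⟦that Ona thanked⟧ = {x : ⟨Ona, x⟩ ∈ ⟦thanked⟧} = {Eve, Gus, Hal, Ivy, Pat, Quinn, Yan}
⟦below Gus⟧ = {x : ⟨x, Gus⟩ ∈ ⟦below⟧} = {Eve, Gus, Hal, Ona, Quinn, Sam, Yan}
⟦player⟧ = {Eve, Hal, Ivy, Kim, Ona, Pat, Quinn, Rae}
… ∩ ⟦that Ona thanked⟧ = {Eve, Hal, Ivy, Kim, Ona, Pat, Quinn, Rae} ∩ {Eve, Gus, Hal, Ivy, Pat, Quinn, Yan} = {Eve, Hal, Ivy, Pat, Quinn}
… ∩ ⟦below Gus⟧ = {Eve, Hal, Ivy, Pat, Quinn} ∩ {Eve, Gus, Hal, Ona, Quinn, Sam, Yan} = {Eve, Hal, Quinn}
… ∩ ⟦northern⟧ = {Eve, Hal, Quinn} ∩ {Eve, Ivy, Kim, Ona, Pat, Quinn} = {Eve, Quinn}
… ∩ ⟦purple⟧ = {Eve, Quinn} ∩ {Eve, Ivy, Kim, Pat, Sam} = {Eve}
So ⟦northern purple player that Ona thanked below Gus⟧ = {Eve}.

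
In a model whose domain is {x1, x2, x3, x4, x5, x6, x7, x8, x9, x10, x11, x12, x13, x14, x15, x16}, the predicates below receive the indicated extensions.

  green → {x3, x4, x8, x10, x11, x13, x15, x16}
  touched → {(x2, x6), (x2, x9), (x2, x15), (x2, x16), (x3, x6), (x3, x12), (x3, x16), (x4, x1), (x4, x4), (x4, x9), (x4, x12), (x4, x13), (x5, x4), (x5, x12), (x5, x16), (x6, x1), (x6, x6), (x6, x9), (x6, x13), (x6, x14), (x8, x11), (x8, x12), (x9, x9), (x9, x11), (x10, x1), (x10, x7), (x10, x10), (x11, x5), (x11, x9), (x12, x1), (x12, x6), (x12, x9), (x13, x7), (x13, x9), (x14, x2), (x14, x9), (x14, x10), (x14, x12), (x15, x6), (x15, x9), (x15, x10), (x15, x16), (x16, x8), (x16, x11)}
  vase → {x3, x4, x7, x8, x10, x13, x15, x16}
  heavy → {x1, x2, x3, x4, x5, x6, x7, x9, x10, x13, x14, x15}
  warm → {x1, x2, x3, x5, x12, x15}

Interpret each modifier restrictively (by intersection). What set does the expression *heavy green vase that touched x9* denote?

{x4, x13, x15}

⟦that touched x9⟧ = {x : ⟨x, x9⟩ ∈ ⟦touched⟧} = {x2, x4, x6, x9, x11, x12, x13, x14, x15}
⟦vase⟧ = {x3, x4, x7, x8, x10, x13, x15, x16}
… ∩ ⟦that touched x9⟧ = {x3, x4, x7, x8, x10, x13, x15, x16} ∩ {x2, x4, x6, x9, x11, x12, x13, x14, x15} = {x4, x13, x15}
… ∩ ⟦heavy⟧ = {x4, x13, x15} ∩ {x1, x2, x3, x4, x5, x6, x7, x9, x10, x13, x14, x15} = {x4, x13, x15}
… ∩ ⟦green⟧ = {x4, x13, x15} ∩ {x3, x4, x8, x10, x11, x13, x15, x16} = {x4, x13, x15}
So ⟦heavy green vase that touched x9⟧ = {x4, x13, x15}.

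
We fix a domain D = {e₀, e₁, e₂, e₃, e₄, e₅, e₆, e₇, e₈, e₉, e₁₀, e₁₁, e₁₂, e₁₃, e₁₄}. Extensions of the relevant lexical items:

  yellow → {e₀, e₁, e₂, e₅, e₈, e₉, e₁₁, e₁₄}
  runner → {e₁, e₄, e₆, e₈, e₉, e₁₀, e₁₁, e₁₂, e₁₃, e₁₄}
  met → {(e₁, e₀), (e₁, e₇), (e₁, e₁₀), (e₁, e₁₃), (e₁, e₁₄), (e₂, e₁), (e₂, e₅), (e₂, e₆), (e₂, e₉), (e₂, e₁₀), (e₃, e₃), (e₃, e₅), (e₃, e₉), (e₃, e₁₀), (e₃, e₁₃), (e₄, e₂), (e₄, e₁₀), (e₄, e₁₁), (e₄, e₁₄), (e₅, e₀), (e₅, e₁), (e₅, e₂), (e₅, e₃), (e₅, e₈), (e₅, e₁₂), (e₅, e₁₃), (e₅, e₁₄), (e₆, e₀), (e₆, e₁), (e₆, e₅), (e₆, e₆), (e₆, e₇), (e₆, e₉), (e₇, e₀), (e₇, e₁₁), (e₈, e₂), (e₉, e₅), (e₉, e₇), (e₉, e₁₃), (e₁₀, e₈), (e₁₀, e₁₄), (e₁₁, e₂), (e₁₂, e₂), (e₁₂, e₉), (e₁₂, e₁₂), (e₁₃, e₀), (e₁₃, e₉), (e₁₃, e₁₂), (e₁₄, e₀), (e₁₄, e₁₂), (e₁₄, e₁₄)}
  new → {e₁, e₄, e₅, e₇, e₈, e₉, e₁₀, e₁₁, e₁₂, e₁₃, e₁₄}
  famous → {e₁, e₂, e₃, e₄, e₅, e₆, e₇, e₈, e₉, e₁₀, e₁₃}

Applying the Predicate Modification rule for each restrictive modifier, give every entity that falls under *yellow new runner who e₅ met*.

⟦who e₅ met⟧ = {x : ⟨e₅, x⟩ ∈ ⟦met⟧} = {e₀, e₁, e₂, e₃, e₈, e₁₂, e₁₃, e₁₄}
⟦runner⟧ = {e₁, e₄, e₆, e₈, e₉, e₁₀, e₁₁, e₁₂, e₁₃, e₁₄}
… ∩ ⟦who e₅ met⟧ = {e₁, e₄, e₆, e₈, e₉, e₁₀, e₁₁, e₁₂, e₁₃, e₁₄} ∩ {e₀, e₁, e₂, e₃, e₈, e₁₂, e₁₃, e₁₄} = {e₁, e₈, e₁₂, e₁₃, e₁₄}
… ∩ ⟦yellow⟧ = {e₁, e₈, e₁₂, e₁₃, e₁₄} ∩ {e₀, e₁, e₂, e₅, e₈, e₉, e₁₁, e₁₄} = {e₁, e₈, e₁₄}
… ∩ ⟦new⟧ = {e₁, e₈, e₁₄} ∩ {e₁, e₄, e₅, e₇, e₈, e₉, e₁₀, e₁₁, e₁₂, e₁₃, e₁₄} = {e₁, e₈, e₁₄}
So ⟦yellow new runner who e₅ met⟧ = {e₁, e₈, e₁₄}.

{e₁, e₈, e₁₄}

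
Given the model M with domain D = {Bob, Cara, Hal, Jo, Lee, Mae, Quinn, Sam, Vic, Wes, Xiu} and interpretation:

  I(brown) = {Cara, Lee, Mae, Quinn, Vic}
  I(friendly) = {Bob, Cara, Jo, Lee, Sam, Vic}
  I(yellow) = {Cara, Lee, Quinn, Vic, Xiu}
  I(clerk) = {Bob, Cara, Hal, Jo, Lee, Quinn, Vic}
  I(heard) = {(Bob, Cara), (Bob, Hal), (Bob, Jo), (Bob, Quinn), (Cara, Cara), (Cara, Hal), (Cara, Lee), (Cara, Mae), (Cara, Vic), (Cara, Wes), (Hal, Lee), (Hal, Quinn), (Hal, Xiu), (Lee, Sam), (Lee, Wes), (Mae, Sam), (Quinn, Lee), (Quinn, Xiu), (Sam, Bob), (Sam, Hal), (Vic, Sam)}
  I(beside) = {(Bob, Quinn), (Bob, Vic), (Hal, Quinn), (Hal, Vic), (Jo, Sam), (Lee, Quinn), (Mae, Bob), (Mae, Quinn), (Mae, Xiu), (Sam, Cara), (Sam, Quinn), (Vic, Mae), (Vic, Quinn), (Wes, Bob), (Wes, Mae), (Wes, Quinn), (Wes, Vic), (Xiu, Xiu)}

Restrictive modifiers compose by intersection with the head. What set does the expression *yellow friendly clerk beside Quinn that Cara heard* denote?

{Lee, Vic}

⟦beside Quinn⟧ = {x : ⟨x, Quinn⟩ ∈ ⟦beside⟧} = {Bob, Hal, Lee, Mae, Sam, Vic, Wes}
⟦that Cara heard⟧ = {x : ⟨Cara, x⟩ ∈ ⟦heard⟧} = {Cara, Hal, Lee, Mae, Vic, Wes}
⟦clerk⟧ = {Bob, Cara, Hal, Jo, Lee, Quinn, Vic}
… ∩ ⟦beside Quinn⟧ = {Bob, Cara, Hal, Jo, Lee, Quinn, Vic} ∩ {Bob, Hal, Lee, Mae, Sam, Vic, Wes} = {Bob, Hal, Lee, Vic}
… ∩ ⟦that Cara heard⟧ = {Bob, Hal, Lee, Vic} ∩ {Cara, Hal, Lee, Mae, Vic, Wes} = {Hal, Lee, Vic}
… ∩ ⟦yellow⟧ = {Hal, Lee, Vic} ∩ {Cara, Lee, Quinn, Vic, Xiu} = {Lee, Vic}
… ∩ ⟦friendly⟧ = {Lee, Vic} ∩ {Bob, Cara, Jo, Lee, Sam, Vic} = {Lee, Vic}
So ⟦yellow friendly clerk beside Quinn that Cara heard⟧ = {Lee, Vic}.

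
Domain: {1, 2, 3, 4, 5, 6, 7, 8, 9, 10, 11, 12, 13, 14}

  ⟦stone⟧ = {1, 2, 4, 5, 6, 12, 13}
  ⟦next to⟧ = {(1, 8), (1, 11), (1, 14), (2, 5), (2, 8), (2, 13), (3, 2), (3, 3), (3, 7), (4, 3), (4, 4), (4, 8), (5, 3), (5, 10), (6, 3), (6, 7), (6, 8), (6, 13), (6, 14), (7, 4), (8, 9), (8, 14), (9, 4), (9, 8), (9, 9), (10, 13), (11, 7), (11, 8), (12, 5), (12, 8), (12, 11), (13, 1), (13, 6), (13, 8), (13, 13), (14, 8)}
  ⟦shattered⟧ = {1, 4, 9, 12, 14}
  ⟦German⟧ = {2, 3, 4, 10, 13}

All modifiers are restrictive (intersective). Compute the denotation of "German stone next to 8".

{2, 4, 13}

⟦next to 8⟧ = {x : ⟨x, 8⟩ ∈ ⟦next to⟧} = {1, 2, 4, 6, 9, 11, 12, 13, 14}
⟦stone⟧ = {1, 2, 4, 5, 6, 12, 13}
… ∩ ⟦next to 8⟧ = {1, 2, 4, 5, 6, 12, 13} ∩ {1, 2, 4, 6, 9, 11, 12, 13, 14} = {1, 2, 4, 6, 12, 13}
… ∩ ⟦German⟧ = {1, 2, 4, 6, 12, 13} ∩ {2, 3, 4, 10, 13} = {2, 4, 13}
So ⟦German stone next to 8⟧ = {2, 4, 13}.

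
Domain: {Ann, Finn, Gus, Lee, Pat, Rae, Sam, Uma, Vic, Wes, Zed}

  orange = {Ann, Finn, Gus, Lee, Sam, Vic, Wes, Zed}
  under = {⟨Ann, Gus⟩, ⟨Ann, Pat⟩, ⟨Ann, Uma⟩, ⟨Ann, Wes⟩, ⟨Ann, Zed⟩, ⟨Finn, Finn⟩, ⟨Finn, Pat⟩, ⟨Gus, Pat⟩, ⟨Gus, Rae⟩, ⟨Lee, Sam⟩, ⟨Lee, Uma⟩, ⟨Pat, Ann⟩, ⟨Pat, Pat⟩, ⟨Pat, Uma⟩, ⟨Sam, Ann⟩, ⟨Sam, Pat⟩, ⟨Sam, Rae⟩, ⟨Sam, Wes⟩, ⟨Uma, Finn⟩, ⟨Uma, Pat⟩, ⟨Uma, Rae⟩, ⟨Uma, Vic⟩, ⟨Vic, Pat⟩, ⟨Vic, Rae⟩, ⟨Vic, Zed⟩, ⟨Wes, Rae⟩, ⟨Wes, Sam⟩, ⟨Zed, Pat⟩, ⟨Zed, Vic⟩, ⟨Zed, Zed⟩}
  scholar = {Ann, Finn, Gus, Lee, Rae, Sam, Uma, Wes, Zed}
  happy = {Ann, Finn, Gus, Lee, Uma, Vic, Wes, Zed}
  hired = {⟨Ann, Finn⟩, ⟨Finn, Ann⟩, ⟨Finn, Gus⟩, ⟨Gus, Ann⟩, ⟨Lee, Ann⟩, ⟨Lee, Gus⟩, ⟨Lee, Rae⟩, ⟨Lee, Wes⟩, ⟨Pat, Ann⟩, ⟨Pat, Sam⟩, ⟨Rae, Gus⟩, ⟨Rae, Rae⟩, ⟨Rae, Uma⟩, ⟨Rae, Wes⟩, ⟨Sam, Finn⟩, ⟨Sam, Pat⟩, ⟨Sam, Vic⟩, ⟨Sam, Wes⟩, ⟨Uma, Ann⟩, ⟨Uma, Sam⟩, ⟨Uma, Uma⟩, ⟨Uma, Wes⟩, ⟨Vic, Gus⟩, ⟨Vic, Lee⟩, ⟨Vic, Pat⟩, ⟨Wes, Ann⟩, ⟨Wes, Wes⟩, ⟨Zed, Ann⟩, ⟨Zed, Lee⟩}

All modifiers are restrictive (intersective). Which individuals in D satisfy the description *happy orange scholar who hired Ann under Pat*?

⟦who hired Ann⟧ = {x : ⟨x, Ann⟩ ∈ ⟦hired⟧} = {Finn, Gus, Lee, Pat, Uma, Wes, Zed}
⟦under Pat⟧ = {x : ⟨x, Pat⟩ ∈ ⟦under⟧} = {Ann, Finn, Gus, Pat, Sam, Uma, Vic, Zed}
⟦scholar⟧ = {Ann, Finn, Gus, Lee, Rae, Sam, Uma, Wes, Zed}
… ∩ ⟦who hired Ann⟧ = {Ann, Finn, Gus, Lee, Rae, Sam, Uma, Wes, Zed} ∩ {Finn, Gus, Lee, Pat, Uma, Wes, Zed} = {Finn, Gus, Lee, Uma, Wes, Zed}
… ∩ ⟦under Pat⟧ = {Finn, Gus, Lee, Uma, Wes, Zed} ∩ {Ann, Finn, Gus, Pat, Sam, Uma, Vic, Zed} = {Finn, Gus, Uma, Zed}
… ∩ ⟦happy⟧ = {Finn, Gus, Uma, Zed} ∩ {Ann, Finn, Gus, Lee, Uma, Vic, Wes, Zed} = {Finn, Gus, Uma, Zed}
… ∩ ⟦orange⟧ = {Finn, Gus, Uma, Zed} ∩ {Ann, Finn, Gus, Lee, Sam, Vic, Wes, Zed} = {Finn, Gus, Zed}
So ⟦happy orange scholar who hired Ann under Pat⟧ = {Finn, Gus, Zed}.

{Finn, Gus, Zed}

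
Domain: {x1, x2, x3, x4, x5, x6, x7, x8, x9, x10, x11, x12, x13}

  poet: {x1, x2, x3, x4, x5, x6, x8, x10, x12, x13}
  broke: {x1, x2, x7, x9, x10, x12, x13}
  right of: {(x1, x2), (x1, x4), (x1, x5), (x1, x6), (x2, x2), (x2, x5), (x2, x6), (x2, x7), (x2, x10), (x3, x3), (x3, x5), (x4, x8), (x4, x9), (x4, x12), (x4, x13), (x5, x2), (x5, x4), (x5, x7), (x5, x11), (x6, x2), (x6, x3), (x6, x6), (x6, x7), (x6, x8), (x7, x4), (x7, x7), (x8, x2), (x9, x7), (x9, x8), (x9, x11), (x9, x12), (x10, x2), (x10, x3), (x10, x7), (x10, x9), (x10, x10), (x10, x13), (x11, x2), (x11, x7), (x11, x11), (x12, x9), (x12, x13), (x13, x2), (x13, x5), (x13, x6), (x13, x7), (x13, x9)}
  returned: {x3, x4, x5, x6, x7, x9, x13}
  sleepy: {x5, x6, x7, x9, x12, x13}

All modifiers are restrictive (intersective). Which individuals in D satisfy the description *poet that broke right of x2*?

{x1, x2, x10, x13}

⟦that broke⟧ = ⟦broke⟧ = {x1, x2, x7, x9, x10, x12, x13}
⟦right of x2⟧ = {x : ⟨x, x2⟩ ∈ ⟦right of⟧} = {x1, x2, x5, x6, x8, x10, x11, x13}
⟦poet⟧ = {x1, x2, x3, x4, x5, x6, x8, x10, x12, x13}
… ∩ ⟦that broke⟧ = {x1, x2, x3, x4, x5, x6, x8, x10, x12, x13} ∩ {x1, x2, x7, x9, x10, x12, x13} = {x1, x2, x10, x12, x13}
… ∩ ⟦right of x2⟧ = {x1, x2, x10, x12, x13} ∩ {x1, x2, x5, x6, x8, x10, x11, x13} = {x1, x2, x10, x13}
So ⟦poet that broke right of x2⟧ = {x1, x2, x10, x13}.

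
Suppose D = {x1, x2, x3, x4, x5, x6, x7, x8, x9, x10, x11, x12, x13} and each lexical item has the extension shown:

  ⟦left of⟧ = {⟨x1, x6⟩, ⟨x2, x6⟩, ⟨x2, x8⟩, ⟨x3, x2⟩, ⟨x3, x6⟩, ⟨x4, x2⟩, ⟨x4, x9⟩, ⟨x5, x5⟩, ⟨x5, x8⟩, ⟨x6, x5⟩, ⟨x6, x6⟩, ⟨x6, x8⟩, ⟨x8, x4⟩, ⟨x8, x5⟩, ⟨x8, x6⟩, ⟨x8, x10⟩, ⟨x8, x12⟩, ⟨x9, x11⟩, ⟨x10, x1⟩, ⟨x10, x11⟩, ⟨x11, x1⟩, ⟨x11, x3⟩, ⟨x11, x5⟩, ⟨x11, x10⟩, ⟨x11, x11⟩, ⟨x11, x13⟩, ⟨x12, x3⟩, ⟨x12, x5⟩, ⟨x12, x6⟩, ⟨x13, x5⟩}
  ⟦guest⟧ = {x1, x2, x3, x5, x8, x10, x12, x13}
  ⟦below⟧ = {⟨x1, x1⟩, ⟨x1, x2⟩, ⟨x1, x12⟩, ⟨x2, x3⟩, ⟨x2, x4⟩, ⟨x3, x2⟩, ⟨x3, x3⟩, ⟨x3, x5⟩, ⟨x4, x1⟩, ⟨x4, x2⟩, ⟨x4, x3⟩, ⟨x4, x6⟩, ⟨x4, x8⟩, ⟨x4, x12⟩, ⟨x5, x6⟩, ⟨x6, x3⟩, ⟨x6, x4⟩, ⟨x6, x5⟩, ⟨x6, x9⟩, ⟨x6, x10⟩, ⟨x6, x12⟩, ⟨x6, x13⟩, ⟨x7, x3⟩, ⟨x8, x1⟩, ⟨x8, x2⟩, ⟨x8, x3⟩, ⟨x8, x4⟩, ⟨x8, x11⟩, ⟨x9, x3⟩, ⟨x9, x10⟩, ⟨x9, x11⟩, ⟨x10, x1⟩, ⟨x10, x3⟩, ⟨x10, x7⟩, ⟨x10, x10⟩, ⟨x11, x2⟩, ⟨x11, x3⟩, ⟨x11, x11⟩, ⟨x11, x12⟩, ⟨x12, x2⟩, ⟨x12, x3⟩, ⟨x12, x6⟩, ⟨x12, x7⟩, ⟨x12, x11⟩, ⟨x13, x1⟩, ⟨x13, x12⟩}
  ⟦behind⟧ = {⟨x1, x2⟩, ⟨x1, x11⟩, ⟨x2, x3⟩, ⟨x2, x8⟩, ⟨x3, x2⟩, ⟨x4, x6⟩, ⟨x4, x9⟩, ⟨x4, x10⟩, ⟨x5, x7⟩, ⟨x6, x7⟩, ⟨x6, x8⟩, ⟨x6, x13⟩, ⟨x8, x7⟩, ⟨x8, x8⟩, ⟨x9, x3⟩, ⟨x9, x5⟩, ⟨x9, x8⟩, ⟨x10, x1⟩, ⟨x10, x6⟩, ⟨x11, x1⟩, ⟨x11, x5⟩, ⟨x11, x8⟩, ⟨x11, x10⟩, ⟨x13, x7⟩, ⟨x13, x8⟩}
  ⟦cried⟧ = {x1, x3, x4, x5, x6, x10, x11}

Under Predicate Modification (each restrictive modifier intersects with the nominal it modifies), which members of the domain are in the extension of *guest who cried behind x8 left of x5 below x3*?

∅

⟦who cried⟧ = ⟦cried⟧ = {x1, x3, x4, x5, x6, x10, x11}
⟦behind x8⟧ = {x : ⟨x, x8⟩ ∈ ⟦behind⟧} = {x2, x6, x8, x9, x11, x13}
⟦left of x5⟧ = {x : ⟨x, x5⟩ ∈ ⟦left of⟧} = {x5, x6, x8, x11, x12, x13}
⟦below x3⟧ = {x : ⟨x, x3⟩ ∈ ⟦below⟧} = {x2, x3, x4, x6, x7, x8, x9, x10, x11, x12}
⟦guest⟧ = {x1, x2, x3, x5, x8, x10, x12, x13}
… ∩ ⟦who cried⟧ = {x1, x2, x3, x5, x8, x10, x12, x13} ∩ {x1, x3, x4, x5, x6, x10, x11} = {x1, x3, x5, x10}
… ∩ ⟦behind x8⟧ = {x1, x3, x5, x10} ∩ {x2, x6, x8, x9, x11, x13} = ∅
… ∩ ⟦left of x5⟧ = ∅ ∩ {x5, x6, x8, x11, x12, x13} = ∅
… ∩ ⟦below x3⟧ = ∅ ∩ {x2, x3, x4, x6, x7, x8, x9, x10, x11, x12} = ∅
So ⟦guest who cried behind x8 left of x5 below x3⟧ = ∅.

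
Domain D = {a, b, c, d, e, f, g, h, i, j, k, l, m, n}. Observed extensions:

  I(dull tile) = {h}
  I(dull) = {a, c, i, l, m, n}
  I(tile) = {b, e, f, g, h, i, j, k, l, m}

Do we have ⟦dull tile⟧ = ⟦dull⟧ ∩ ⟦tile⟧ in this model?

no

⟦dull⟧ ∩ ⟦tile⟧ = {a, c, i, l, m, n} ∩ {b, e, f, g, h, i, j, k, l, m} = {i, l, m}
Observed ⟦dull tile⟧ = {h}.
These differ, so the modifier is not intersective in this model.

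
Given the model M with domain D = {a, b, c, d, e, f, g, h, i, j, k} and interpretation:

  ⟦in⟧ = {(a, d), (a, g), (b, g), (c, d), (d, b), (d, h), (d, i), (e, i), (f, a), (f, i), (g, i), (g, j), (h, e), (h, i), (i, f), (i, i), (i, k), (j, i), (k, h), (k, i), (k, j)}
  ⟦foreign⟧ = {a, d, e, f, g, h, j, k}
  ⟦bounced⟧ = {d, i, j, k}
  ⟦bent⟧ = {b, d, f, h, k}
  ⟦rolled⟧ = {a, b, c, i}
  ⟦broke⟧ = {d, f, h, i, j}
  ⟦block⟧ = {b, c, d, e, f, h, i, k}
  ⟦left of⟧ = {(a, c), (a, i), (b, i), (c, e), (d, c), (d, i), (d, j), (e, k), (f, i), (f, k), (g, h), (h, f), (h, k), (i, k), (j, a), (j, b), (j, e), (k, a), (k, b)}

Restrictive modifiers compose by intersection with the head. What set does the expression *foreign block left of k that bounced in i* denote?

⟦left of k⟧ = {x : ⟨x, k⟩ ∈ ⟦left of⟧} = {e, f, h, i}
⟦that bounced⟧ = ⟦bounced⟧ = {d, i, j, k}
⟦in i⟧ = {x : ⟨x, i⟩ ∈ ⟦in⟧} = {d, e, f, g, h, i, j, k}
⟦block⟧ = {b, c, d, e, f, h, i, k}
… ∩ ⟦left of k⟧ = {b, c, d, e, f, h, i, k} ∩ {e, f, h, i} = {e, f, h, i}
… ∩ ⟦that bounced⟧ = {e, f, h, i} ∩ {d, i, j, k} = {i}
… ∩ ⟦in i⟧ = {i} ∩ {d, e, f, g, h, i, j, k} = {i}
… ∩ ⟦foreign⟧ = {i} ∩ {a, d, e, f, g, h, j, k} = ∅
So ⟦foreign block left of k that bounced in i⟧ = {}.

{}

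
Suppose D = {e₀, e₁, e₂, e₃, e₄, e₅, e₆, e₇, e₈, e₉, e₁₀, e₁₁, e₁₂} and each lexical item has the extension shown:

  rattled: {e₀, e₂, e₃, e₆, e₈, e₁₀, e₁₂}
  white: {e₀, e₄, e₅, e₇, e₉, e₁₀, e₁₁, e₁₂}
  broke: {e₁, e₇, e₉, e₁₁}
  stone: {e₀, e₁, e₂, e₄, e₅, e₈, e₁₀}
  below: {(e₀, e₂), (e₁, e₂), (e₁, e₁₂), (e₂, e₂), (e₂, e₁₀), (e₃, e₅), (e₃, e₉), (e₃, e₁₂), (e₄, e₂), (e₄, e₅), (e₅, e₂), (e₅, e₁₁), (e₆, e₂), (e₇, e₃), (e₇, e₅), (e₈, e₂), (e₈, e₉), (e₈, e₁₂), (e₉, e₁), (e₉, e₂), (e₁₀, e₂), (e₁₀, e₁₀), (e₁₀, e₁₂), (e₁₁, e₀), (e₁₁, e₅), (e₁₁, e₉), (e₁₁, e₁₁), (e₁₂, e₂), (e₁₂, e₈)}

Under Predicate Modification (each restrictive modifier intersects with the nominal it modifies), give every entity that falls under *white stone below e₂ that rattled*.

⟦below e₂⟧ = {x : ⟨x, e₂⟩ ∈ ⟦below⟧} = {e₀, e₁, e₂, e₄, e₅, e₆, e₈, e₉, e₁₀, e₁₂}
⟦that rattled⟧ = ⟦rattled⟧ = {e₀, e₂, e₃, e₆, e₈, e₁₀, e₁₂}
⟦stone⟧ = {e₀, e₁, e₂, e₄, e₅, e₈, e₁₀}
… ∩ ⟦below e₂⟧ = {e₀, e₁, e₂, e₄, e₅, e₈, e₁₀} ∩ {e₀, e₁, e₂, e₄, e₅, e₆, e₈, e₉, e₁₀, e₁₂} = {e₀, e₁, e₂, e₄, e₅, e₈, e₁₀}
… ∩ ⟦that rattled⟧ = {e₀, e₁, e₂, e₄, e₅, e₈, e₁₀} ∩ {e₀, e₂, e₃, e₆, e₈, e₁₀, e₁₂} = {e₀, e₂, e₈, e₁₀}
… ∩ ⟦white⟧ = {e₀, e₂, e₈, e₁₀} ∩ {e₀, e₄, e₅, e₇, e₉, e₁₀, e₁₁, e₁₂} = {e₀, e₁₀}
So ⟦white stone below e₂ that rattled⟧ = {e₀, e₁₀}.

{e₀, e₁₀}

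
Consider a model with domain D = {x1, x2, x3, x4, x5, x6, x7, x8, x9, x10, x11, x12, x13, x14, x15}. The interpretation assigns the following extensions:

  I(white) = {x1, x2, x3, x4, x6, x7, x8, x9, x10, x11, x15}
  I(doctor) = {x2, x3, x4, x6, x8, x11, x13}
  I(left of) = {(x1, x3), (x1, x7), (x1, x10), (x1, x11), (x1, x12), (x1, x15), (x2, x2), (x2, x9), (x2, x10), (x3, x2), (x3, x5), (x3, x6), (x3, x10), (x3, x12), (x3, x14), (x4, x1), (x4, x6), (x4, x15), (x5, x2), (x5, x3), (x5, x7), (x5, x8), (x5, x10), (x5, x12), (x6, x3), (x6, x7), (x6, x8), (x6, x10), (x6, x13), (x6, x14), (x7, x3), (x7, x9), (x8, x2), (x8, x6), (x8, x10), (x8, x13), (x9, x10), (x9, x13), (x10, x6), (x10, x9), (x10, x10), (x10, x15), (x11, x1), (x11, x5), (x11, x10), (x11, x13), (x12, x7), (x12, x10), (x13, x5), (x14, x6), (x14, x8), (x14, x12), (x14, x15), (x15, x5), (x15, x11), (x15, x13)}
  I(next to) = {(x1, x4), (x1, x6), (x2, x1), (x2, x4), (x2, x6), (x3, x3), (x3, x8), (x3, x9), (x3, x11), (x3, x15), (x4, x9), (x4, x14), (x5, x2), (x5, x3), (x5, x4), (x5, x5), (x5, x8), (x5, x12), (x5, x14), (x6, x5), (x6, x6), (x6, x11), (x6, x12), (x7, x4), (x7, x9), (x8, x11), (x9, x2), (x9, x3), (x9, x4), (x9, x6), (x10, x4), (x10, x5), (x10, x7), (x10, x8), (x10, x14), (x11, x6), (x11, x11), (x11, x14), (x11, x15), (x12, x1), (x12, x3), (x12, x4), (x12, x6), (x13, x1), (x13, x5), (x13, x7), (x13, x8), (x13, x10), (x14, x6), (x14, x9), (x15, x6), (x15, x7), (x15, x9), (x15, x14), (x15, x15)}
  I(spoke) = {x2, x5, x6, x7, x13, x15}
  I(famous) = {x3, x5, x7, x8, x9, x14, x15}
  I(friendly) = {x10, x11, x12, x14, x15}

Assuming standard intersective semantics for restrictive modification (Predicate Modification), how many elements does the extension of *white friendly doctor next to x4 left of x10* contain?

0

⟦next to x4⟧ = {x : ⟨x, x4⟩ ∈ ⟦next to⟧} = {x1, x2, x5, x7, x9, x10, x12}
⟦left of x10⟧ = {x : ⟨x, x10⟩ ∈ ⟦left of⟧} = {x1, x2, x3, x5, x6, x8, x9, x10, x11, x12}
⟦doctor⟧ = {x2, x3, x4, x6, x8, x11, x13}
… ∩ ⟦next to x4⟧ = {x2, x3, x4, x6, x8, x11, x13} ∩ {x1, x2, x5, x7, x9, x10, x12} = {x2}
… ∩ ⟦left of x10⟧ = {x2} ∩ {x1, x2, x3, x5, x6, x8, x9, x10, x11, x12} = {x2}
… ∩ ⟦white⟧ = {x2} ∩ {x1, x2, x3, x4, x6, x7, x8, x9, x10, x11, x15} = {x2}
… ∩ ⟦friendly⟧ = {x2} ∩ {x10, x11, x12, x14, x15} = ∅
⟦white friendly doctor next to x4 left of x10⟧ = ∅, so the cardinality is 0.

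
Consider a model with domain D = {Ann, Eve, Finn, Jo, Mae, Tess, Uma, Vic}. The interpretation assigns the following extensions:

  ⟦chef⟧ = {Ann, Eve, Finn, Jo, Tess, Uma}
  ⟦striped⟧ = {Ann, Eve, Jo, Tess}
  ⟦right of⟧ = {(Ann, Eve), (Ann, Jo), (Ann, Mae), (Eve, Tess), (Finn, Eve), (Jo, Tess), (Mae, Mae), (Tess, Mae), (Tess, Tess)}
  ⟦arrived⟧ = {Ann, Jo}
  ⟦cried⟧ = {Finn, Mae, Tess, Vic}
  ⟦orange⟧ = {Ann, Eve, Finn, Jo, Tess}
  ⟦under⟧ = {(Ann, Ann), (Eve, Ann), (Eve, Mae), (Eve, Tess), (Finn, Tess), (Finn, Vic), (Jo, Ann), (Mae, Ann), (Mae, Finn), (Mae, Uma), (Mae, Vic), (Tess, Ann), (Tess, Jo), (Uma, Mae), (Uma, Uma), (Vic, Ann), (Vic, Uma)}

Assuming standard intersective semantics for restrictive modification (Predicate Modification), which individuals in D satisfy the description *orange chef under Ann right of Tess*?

⟦under Ann⟧ = {x : ⟨x, Ann⟩ ∈ ⟦under⟧} = {Ann, Eve, Jo, Mae, Tess, Vic}
⟦right of Tess⟧ = {x : ⟨x, Tess⟩ ∈ ⟦right of⟧} = {Eve, Jo, Tess}
⟦chef⟧ = {Ann, Eve, Finn, Jo, Tess, Uma}
… ∩ ⟦under Ann⟧ = {Ann, Eve, Finn, Jo, Tess, Uma} ∩ {Ann, Eve, Jo, Mae, Tess, Vic} = {Ann, Eve, Jo, Tess}
… ∩ ⟦right of Tess⟧ = {Ann, Eve, Jo, Tess} ∩ {Eve, Jo, Tess} = {Eve, Jo, Tess}
… ∩ ⟦orange⟧ = {Eve, Jo, Tess} ∩ {Ann, Eve, Finn, Jo, Tess} = {Eve, Jo, Tess}
So ⟦orange chef under Ann right of Tess⟧ = {Eve, Jo, Tess}.

{Eve, Jo, Tess}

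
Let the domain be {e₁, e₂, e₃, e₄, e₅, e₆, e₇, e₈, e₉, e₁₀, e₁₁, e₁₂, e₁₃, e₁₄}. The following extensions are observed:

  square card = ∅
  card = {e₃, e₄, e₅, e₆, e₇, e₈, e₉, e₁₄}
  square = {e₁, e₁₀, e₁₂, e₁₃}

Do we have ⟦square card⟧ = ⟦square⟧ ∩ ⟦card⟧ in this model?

⟦square⟧ ∩ ⟦card⟧ = {e₁, e₁₀, e₁₂, e₁₃} ∩ {e₃, e₄, e₅, e₆, e₇, e₈, e₉, e₁₄} = ∅
Observed ⟦square card⟧ = ∅.
These coincide, so the modifier is intersective here.

yes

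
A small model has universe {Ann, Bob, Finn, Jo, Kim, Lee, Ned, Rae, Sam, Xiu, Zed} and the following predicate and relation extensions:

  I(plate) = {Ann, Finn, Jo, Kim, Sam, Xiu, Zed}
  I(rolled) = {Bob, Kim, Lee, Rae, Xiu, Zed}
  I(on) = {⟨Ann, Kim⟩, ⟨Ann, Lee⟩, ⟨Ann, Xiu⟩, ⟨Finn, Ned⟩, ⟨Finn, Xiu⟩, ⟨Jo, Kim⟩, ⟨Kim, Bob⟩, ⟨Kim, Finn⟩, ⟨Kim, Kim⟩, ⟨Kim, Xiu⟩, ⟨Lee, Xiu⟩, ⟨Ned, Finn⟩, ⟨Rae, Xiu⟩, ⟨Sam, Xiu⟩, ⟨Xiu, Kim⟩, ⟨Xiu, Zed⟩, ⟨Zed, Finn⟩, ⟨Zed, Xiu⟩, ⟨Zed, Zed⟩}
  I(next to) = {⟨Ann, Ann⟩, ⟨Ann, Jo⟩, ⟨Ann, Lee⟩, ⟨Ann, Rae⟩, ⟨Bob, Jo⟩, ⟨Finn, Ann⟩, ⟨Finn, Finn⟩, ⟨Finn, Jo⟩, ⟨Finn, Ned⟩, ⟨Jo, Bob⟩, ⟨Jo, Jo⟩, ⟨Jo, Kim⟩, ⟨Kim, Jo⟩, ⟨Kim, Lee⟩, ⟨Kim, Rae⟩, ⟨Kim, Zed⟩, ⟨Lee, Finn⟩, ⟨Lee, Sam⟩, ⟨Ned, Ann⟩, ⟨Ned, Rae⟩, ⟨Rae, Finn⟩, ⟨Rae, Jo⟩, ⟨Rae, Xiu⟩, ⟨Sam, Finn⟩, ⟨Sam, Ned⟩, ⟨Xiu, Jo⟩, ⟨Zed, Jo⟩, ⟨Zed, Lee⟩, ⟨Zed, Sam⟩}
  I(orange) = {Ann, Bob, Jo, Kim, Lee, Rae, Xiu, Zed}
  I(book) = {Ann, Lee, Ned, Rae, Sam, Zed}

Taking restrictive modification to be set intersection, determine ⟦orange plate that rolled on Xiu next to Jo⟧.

{Kim, Zed}

⟦that rolled⟧ = ⟦rolled⟧ = {Bob, Kim, Lee, Rae, Xiu, Zed}
⟦on Xiu⟧ = {x : ⟨x, Xiu⟩ ∈ ⟦on⟧} = {Ann, Finn, Kim, Lee, Rae, Sam, Zed}
⟦next to Jo⟧ = {x : ⟨x, Jo⟩ ∈ ⟦next to⟧} = {Ann, Bob, Finn, Jo, Kim, Rae, Xiu, Zed}
⟦plate⟧ = {Ann, Finn, Jo, Kim, Sam, Xiu, Zed}
… ∩ ⟦that rolled⟧ = {Ann, Finn, Jo, Kim, Sam, Xiu, Zed} ∩ {Bob, Kim, Lee, Rae, Xiu, Zed} = {Kim, Xiu, Zed}
… ∩ ⟦on Xiu⟧ = {Kim, Xiu, Zed} ∩ {Ann, Finn, Kim, Lee, Rae, Sam, Zed} = {Kim, Zed}
… ∩ ⟦next to Jo⟧ = {Kim, Zed} ∩ {Ann, Bob, Finn, Jo, Kim, Rae, Xiu, Zed} = {Kim, Zed}
… ∩ ⟦orange⟧ = {Kim, Zed} ∩ {Ann, Bob, Jo, Kim, Lee, Rae, Xiu, Zed} = {Kim, Zed}
So ⟦orange plate that rolled on Xiu next to Jo⟧ = {Kim, Zed}.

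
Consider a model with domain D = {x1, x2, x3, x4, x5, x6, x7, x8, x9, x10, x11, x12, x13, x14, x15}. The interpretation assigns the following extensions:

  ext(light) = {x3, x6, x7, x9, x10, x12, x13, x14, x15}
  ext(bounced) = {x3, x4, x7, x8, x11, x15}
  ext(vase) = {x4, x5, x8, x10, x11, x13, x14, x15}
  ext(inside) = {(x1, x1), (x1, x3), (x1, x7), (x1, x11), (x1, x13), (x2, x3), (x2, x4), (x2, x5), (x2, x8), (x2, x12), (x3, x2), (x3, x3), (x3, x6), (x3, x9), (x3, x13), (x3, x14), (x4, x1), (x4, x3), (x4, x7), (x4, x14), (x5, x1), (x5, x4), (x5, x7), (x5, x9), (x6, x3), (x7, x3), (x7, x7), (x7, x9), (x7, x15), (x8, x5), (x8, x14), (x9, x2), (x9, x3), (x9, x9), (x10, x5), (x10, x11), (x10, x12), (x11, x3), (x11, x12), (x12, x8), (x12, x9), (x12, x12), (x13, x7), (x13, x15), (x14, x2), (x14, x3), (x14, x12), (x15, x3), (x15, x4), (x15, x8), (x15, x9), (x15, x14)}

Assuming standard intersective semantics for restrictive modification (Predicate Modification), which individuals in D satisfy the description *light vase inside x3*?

⟦inside x3⟧ = {x : ⟨x, x3⟩ ∈ ⟦inside⟧} = {x1, x2, x3, x4, x6, x7, x9, x11, x14, x15}
⟦vase⟧ = {x4, x5, x8, x10, x11, x13, x14, x15}
… ∩ ⟦inside x3⟧ = {x4, x5, x8, x10, x11, x13, x14, x15} ∩ {x1, x2, x3, x4, x6, x7, x9, x11, x14, x15} = {x4, x11, x14, x15}
… ∩ ⟦light⟧ = {x4, x11, x14, x15} ∩ {x3, x6, x7, x9, x10, x12, x13, x14, x15} = {x14, x15}
So ⟦light vase inside x3⟧ = {x14, x15}.

{x14, x15}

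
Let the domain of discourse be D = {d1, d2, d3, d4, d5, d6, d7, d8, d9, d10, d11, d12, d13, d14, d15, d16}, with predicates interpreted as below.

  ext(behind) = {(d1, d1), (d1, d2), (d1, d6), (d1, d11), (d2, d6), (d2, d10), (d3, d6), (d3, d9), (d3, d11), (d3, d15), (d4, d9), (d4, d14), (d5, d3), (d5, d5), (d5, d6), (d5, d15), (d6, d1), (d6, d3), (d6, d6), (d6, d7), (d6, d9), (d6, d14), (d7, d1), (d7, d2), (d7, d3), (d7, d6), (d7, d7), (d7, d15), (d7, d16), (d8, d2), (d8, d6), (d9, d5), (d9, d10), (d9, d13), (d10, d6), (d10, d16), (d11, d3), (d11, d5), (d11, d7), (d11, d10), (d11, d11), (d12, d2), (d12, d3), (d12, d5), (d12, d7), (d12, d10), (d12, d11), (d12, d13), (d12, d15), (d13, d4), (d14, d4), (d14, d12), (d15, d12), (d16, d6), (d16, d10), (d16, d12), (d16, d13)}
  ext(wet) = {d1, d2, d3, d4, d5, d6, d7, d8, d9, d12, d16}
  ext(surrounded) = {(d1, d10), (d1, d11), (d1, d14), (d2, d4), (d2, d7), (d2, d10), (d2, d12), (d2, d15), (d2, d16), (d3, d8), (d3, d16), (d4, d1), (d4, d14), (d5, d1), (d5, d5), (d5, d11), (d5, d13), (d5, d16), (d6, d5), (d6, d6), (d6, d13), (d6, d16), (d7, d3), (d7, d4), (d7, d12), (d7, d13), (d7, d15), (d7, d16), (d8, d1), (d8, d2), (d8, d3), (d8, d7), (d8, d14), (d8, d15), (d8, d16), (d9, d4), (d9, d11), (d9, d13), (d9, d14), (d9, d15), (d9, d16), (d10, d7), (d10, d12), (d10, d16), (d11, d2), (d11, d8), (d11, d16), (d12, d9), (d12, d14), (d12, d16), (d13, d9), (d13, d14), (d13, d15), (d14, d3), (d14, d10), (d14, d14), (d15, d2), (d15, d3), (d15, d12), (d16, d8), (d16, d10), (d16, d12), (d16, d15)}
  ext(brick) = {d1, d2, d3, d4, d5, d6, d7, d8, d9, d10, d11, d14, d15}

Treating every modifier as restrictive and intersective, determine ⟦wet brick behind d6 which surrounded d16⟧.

{d2, d3, d5, d6, d7, d8}

⟦behind d6⟧ = {x : ⟨x, d6⟩ ∈ ⟦behind⟧} = {d1, d2, d3, d5, d6, d7, d8, d10, d16}
⟦which surrounded d16⟧ = {x : ⟨x, d16⟩ ∈ ⟦surrounded⟧} = {d2, d3, d5, d6, d7, d8, d9, d10, d11, d12}
⟦brick⟧ = {d1, d2, d3, d4, d5, d6, d7, d8, d9, d10, d11, d14, d15}
… ∩ ⟦behind d6⟧ = {d1, d2, d3, d4, d5, d6, d7, d8, d9, d10, d11, d14, d15} ∩ {d1, d2, d3, d5, d6, d7, d8, d10, d16} = {d1, d2, d3, d5, d6, d7, d8, d10}
… ∩ ⟦which surrounded d16⟧ = {d1, d2, d3, d5, d6, d7, d8, d10} ∩ {d2, d3, d5, d6, d7, d8, d9, d10, d11, d12} = {d2, d3, d5, d6, d7, d8, d10}
… ∩ ⟦wet⟧ = {d2, d3, d5, d6, d7, d8, d10} ∩ {d1, d2, d3, d4, d5, d6, d7, d8, d9, d12, d16} = {d2, d3, d5, d6, d7, d8}
So ⟦wet brick behind d6 which surrounded d16⟧ = {d2, d3, d5, d6, d7, d8}.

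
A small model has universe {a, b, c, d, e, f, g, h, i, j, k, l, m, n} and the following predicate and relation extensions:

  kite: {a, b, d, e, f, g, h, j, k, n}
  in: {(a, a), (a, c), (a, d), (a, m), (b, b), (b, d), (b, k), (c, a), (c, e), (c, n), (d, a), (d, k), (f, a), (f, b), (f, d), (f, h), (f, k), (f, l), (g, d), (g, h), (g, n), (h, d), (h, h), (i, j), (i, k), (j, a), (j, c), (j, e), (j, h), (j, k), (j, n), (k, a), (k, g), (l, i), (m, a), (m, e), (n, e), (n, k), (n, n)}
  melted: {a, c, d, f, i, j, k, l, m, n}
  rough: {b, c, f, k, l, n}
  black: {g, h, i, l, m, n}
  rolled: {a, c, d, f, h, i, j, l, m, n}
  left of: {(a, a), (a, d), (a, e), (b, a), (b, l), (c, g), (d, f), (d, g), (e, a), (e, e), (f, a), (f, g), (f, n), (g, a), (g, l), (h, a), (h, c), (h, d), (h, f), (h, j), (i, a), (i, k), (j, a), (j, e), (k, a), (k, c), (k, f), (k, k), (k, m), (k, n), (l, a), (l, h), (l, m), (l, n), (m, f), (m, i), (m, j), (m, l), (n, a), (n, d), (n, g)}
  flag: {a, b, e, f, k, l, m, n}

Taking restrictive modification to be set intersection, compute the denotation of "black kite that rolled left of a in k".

⟦that rolled⟧ = ⟦rolled⟧ = {a, c, d, f, h, i, j, l, m, n}
⟦left of a⟧ = {x : ⟨x, a⟩ ∈ ⟦left of⟧} = {a, b, e, f, g, h, i, j, k, l, n}
⟦in k⟧ = {x : ⟨x, k⟩ ∈ ⟦in⟧} = {b, d, f, i, j, n}
⟦kite⟧ = {a, b, d, e, f, g, h, j, k, n}
… ∩ ⟦that rolled⟧ = {a, b, d, e, f, g, h, j, k, n} ∩ {a, c, d, f, h, i, j, l, m, n} = {a, d, f, h, j, n}
… ∩ ⟦left of a⟧ = {a, d, f, h, j, n} ∩ {a, b, e, f, g, h, i, j, k, l, n} = {a, f, h, j, n}
… ∩ ⟦in k⟧ = {a, f, h, j, n} ∩ {b, d, f, i, j, n} = {f, j, n}
… ∩ ⟦black⟧ = {f, j, n} ∩ {g, h, i, l, m, n} = {n}
So ⟦black kite that rolled left of a in k⟧ = {n}.

{n}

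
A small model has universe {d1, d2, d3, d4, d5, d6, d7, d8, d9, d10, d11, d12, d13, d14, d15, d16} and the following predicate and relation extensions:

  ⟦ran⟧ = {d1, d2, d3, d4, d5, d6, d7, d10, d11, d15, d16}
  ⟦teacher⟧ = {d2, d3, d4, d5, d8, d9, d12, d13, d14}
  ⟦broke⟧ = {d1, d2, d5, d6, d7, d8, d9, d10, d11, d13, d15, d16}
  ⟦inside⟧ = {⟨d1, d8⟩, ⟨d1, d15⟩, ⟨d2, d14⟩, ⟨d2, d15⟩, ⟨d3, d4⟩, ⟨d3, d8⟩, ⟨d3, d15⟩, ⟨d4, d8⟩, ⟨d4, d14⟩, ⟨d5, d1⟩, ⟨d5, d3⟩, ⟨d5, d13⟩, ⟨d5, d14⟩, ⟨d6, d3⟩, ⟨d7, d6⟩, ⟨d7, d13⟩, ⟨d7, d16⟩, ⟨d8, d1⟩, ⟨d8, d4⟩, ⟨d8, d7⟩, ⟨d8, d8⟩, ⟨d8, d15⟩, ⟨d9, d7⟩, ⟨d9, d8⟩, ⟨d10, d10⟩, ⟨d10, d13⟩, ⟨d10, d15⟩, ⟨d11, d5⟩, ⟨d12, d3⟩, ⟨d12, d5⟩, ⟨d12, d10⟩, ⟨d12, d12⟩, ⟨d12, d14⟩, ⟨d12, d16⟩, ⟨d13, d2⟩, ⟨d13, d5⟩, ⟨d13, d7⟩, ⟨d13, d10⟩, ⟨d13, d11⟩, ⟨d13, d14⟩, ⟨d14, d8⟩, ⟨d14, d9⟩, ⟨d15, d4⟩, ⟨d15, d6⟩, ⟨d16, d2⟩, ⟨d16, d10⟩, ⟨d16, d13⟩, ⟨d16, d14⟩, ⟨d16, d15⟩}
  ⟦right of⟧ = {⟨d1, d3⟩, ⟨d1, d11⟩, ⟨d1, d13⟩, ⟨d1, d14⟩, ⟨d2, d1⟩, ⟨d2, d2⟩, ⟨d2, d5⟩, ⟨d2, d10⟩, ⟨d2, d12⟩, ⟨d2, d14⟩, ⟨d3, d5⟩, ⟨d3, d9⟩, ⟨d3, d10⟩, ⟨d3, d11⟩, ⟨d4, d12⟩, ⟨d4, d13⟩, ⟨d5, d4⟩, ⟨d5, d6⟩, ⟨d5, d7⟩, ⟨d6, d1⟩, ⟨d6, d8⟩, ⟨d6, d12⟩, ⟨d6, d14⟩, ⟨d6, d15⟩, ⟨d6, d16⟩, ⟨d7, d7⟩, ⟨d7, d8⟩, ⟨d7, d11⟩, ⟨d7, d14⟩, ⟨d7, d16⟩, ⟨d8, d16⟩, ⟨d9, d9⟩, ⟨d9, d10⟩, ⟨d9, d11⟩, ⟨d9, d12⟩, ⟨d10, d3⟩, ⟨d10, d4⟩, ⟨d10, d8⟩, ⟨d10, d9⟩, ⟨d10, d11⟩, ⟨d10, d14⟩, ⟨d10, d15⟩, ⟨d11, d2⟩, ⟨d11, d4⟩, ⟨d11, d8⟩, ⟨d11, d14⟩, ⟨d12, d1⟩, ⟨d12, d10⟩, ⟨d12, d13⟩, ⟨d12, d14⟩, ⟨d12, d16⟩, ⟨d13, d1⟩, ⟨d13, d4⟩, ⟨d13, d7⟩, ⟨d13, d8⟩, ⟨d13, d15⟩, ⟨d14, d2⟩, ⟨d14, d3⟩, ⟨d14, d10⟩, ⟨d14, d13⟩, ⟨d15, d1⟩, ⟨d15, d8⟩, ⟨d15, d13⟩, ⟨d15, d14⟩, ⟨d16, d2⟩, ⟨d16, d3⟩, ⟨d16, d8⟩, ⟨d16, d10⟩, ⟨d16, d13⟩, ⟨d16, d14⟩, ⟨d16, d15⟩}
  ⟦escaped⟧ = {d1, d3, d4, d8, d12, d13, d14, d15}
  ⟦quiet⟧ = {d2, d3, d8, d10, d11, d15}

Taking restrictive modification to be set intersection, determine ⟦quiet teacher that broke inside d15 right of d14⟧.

{d2}

⟦that broke⟧ = ⟦broke⟧ = {d1, d2, d5, d6, d7, d8, d9, d10, d11, d13, d15, d16}
⟦inside d15⟧ = {x : ⟨x, d15⟩ ∈ ⟦inside⟧} = {d1, d2, d3, d8, d10, d16}
⟦right of d14⟧ = {x : ⟨x, d14⟩ ∈ ⟦right of⟧} = {d1, d2, d6, d7, d10, d11, d12, d15, d16}
⟦teacher⟧ = {d2, d3, d4, d5, d8, d9, d12, d13, d14}
… ∩ ⟦that broke⟧ = {d2, d3, d4, d5, d8, d9, d12, d13, d14} ∩ {d1, d2, d5, d6, d7, d8, d9, d10, d11, d13, d15, d16} = {d2, d5, d8, d9, d13}
… ∩ ⟦inside d15⟧ = {d2, d5, d8, d9, d13} ∩ {d1, d2, d3, d8, d10, d16} = {d2, d8}
… ∩ ⟦right of d14⟧ = {d2, d8} ∩ {d1, d2, d6, d7, d10, d11, d12, d15, d16} = {d2}
… ∩ ⟦quiet⟧ = {d2} ∩ {d2, d3, d8, d10, d11, d15} = {d2}
So ⟦quiet teacher that broke inside d15 right of d14⟧ = {d2}.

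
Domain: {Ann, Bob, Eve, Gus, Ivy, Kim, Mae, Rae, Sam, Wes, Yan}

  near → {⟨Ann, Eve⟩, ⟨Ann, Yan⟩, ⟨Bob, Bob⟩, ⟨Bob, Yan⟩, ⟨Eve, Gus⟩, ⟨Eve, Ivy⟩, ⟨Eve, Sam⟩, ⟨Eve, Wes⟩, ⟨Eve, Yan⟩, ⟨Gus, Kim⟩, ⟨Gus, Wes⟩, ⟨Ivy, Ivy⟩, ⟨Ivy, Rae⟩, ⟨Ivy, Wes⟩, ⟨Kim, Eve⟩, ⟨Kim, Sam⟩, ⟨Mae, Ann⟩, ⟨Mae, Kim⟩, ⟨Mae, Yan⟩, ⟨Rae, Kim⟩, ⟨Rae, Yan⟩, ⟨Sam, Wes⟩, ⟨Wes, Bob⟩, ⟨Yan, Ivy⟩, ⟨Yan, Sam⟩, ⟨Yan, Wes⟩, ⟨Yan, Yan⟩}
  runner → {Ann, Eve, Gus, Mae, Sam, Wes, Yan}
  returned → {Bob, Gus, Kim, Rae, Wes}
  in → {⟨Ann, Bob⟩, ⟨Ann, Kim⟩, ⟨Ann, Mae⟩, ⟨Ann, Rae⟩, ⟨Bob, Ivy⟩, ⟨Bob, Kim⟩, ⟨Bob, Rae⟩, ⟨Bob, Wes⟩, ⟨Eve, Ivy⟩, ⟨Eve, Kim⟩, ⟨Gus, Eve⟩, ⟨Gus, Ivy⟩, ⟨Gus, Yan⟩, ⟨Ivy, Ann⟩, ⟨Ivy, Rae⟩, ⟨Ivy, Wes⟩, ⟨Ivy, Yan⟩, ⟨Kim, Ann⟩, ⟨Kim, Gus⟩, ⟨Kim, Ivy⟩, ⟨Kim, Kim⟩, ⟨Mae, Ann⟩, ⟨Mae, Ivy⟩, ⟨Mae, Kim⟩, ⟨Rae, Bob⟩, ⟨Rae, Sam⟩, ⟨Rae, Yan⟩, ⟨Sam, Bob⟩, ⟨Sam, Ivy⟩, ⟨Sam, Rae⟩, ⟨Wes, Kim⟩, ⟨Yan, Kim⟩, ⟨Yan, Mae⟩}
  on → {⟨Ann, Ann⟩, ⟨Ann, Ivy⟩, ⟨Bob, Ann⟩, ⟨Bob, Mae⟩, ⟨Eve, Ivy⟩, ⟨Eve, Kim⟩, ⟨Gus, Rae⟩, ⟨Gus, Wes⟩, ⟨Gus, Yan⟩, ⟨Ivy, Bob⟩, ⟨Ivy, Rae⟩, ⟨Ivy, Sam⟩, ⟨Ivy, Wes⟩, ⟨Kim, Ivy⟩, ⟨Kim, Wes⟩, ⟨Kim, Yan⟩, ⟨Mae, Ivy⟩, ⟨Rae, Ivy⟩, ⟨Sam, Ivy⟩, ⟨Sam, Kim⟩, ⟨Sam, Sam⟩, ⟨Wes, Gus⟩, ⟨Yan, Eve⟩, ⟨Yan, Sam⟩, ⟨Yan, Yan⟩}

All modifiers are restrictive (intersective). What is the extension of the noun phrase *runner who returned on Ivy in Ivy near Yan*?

⟦who returned⟧ = ⟦returned⟧ = {Bob, Gus, Kim, Rae, Wes}
⟦on Ivy⟧ = {x : ⟨x, Ivy⟩ ∈ ⟦on⟧} = {Ann, Eve, Kim, Mae, Rae, Sam}
⟦in Ivy⟧ = {x : ⟨x, Ivy⟩ ∈ ⟦in⟧} = {Bob, Eve, Gus, Kim, Mae, Sam}
⟦near Yan⟧ = {x : ⟨x, Yan⟩ ∈ ⟦near⟧} = {Ann, Bob, Eve, Mae, Rae, Yan}
⟦runner⟧ = {Ann, Eve, Gus, Mae, Sam, Wes, Yan}
… ∩ ⟦who returned⟧ = {Ann, Eve, Gus, Mae, Sam, Wes, Yan} ∩ {Bob, Gus, Kim, Rae, Wes} = {Gus, Wes}
… ∩ ⟦on Ivy⟧ = {Gus, Wes} ∩ {Ann, Eve, Kim, Mae, Rae, Sam} = ∅
… ∩ ⟦in Ivy⟧ = ∅ ∩ {Bob, Eve, Gus, Kim, Mae, Sam} = ∅
… ∩ ⟦near Yan⟧ = ∅ ∩ {Ann, Bob, Eve, Mae, Rae, Yan} = ∅
So ⟦runner who returned on Ivy in Ivy near Yan⟧ = {}.

{}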